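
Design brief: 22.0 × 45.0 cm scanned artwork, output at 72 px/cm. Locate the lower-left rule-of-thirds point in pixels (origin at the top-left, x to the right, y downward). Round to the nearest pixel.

x = 528 px, y = 2160 px

In pixels the canvas is 22.0 × 72 = 1584 wide and 45.0 × 72 = 3240 tall.
The lower-left point is one-third across and two-thirds down:
x = 1 × 1584/3 ≈ 528; y = 2 × 3240/3 ≈ 2160.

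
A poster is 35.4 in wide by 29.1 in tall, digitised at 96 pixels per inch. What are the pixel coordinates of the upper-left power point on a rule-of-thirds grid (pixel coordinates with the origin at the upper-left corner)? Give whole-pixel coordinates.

In pixels the canvas is 35.4 × 96 = 3398.4 wide and 29.1 × 96 = 2793.6 tall.
The upper-left point is one-third across and one-third down:
x = 1 × 3398.4/3 ≈ 1133; y = 1 × 2793.6/3 ≈ 931.

(1133, 931)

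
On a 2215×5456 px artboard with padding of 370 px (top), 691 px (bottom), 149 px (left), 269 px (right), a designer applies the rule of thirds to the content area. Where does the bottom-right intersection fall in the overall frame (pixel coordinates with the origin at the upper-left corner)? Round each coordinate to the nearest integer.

(1347, 3300)

Content width = 2215 − 149 − 269 = 1797 px; content height = 5456 − 370 − 691 = 4395 px.
Bottom-right is two-thirds across and two-thirds down within the content area.
x = 149 + 2 × 1797/3 = 149 + 1198.00 ≈ 1347
y = 370 + 2 × 4395/3 = 370 + 2930.00 ≈ 3300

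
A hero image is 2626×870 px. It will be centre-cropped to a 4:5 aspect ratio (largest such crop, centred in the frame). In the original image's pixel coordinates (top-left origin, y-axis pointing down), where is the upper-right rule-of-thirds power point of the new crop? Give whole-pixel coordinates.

2626/870 > 4/5, so the 4:5 crop keeps the full height 870 and trims width to 870 × 4/5 = 696.00 px.
Left offset = (2626 − 696.00)/2 = 965.00 px; top offset = 0.
Upper-right is two-thirds across and one-third down within the crop:
x = 965.00 + 2 × 696.00/3 ≈ 1429; y = 0.00 + 1 × 870.00/3 ≈ 290.

x = 1429 px, y = 290 px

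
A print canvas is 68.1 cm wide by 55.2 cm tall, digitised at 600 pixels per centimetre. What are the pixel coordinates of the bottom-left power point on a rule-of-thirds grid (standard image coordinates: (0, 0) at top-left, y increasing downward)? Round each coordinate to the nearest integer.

x = 13620 px, y = 22080 px

In pixels the canvas is 68.1 × 600 = 40860 wide and 55.2 × 600 = 33120 tall.
The bottom-left point is one-third across and two-thirds down:
x = 1 × 40860/3 ≈ 13620; y = 2 × 33120/3 ≈ 22080.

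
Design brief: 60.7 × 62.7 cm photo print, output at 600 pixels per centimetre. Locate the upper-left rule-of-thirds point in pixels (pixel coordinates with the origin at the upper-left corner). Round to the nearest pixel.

x = 12140 px, y = 12540 px

In pixels the canvas is 60.7 × 600 = 36420 wide and 62.7 × 600 = 37620 tall.
The upper-left point is one-third across and one-third down:
x = 1 × 36420/3 ≈ 12140; y = 1 × 37620/3 ≈ 12540.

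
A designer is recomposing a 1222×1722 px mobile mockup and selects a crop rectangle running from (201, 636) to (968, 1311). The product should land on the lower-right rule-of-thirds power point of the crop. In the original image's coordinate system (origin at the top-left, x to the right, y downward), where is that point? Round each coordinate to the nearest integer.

x = 712 px, y = 1086 px

Crop width = 968 − 201 = 767 px; one third is 255.67 px.
Crop height = 1311 − 636 = 675 px; one third is 225.00 px.
The lower-right point is two-thirds across and two-thirds down within the crop:
x = 201 + 2 × 255.67 ≈ 712; y = 636 + 2 × 225.00 ≈ 1086.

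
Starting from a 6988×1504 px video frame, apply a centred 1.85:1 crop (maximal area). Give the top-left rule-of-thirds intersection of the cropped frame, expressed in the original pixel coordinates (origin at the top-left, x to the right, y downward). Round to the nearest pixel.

6988/1504 > 1.85/1, so the 1.85:1 crop keeps the full height 1504 and trims width to 1504 × 1.85/1 = 2782.40 px.
Left offset = (6988 − 2782.40)/2 = 2102.80 px; top offset = 0.
Top-left is one-third across and one-third down within the crop:
x = 2102.80 + 1 × 2782.40/3 ≈ 3030; y = 0.00 + 1 × 1504.00/3 ≈ 501.

(3030, 501)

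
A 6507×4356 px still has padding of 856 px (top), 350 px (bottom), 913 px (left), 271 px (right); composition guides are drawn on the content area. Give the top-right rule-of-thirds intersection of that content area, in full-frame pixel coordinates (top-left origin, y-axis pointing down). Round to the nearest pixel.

Content width = 6507 − 913 − 271 = 5323 px; content height = 4356 − 856 − 350 = 3150 px.
Top-right is two-thirds across and one-third down within the content area.
x = 913 + 2 × 5323/3 = 913 + 3548.67 ≈ 4462
y = 856 + 1 × 3150/3 = 856 + 1050.00 ≈ 1906

(4462, 1906)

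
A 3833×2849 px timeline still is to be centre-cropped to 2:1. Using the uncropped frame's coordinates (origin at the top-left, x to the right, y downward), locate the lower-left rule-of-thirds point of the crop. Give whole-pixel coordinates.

(1278, 1744)

3833/2849 < 2/1, so the 2:1 crop keeps the full width 3833 and trims height to 3833 × 1/2 = 1916.50 px.
Top offset = (2849 − 1916.50)/2 = 466.25 px; left offset = 0.
Lower-left is one-third across and two-thirds down within the crop:
x = 0.00 + 1 × 3833.00/3 ≈ 1278; y = 466.25 + 2 × 1916.50/3 ≈ 1744.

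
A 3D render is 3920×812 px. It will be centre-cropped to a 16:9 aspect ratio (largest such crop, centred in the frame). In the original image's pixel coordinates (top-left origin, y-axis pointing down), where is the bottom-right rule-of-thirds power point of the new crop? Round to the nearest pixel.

3920/812 > 16/9, so the 16:9 crop keeps the full height 812 and trims width to 812 × 16/9 = 1443.56 px.
Left offset = (3920 − 1443.56)/2 = 1238.22 px; top offset = 0.
Bottom-right is two-thirds across and two-thirds down within the crop:
x = 1238.22 + 2 × 1443.56/3 ≈ 2201; y = 0.00 + 2 × 812.00/3 ≈ 541.

(2201, 541)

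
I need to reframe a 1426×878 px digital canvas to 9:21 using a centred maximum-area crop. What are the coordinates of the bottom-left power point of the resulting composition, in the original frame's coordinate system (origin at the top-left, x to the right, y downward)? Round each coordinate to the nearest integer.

1426/878 > 9/21, so the 9:21 crop keeps the full height 878 and trims width to 878 × 9/21 = 376.29 px.
Left offset = (1426 − 376.29)/2 = 524.86 px; top offset = 0.
Bottom-left is one-third across and two-thirds down within the crop:
x = 524.86 + 1 × 376.29/3 ≈ 650; y = 0.00 + 2 × 878.00/3 ≈ 585.

x = 650 px, y = 585 px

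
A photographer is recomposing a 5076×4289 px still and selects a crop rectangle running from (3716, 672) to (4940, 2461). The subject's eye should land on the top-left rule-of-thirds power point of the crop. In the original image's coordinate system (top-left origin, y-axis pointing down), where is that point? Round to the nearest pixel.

Crop width = 4940 − 3716 = 1224 px; one third is 408.00 px.
Crop height = 2461 − 672 = 1789 px; one third is 596.33 px.
The top-left point is one-third across and one-third down within the crop:
x = 3716 + 1 × 408.00 ≈ 4124; y = 672 + 1 × 596.33 ≈ 1268.

x = 4124 px, y = 1268 px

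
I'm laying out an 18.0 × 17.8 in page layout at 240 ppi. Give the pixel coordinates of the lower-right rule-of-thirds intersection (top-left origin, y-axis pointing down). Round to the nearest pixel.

In pixels the canvas is 18.0 × 240 = 4320 wide and 17.8 × 240 = 4272 tall.
The lower-right point is two-thirds across and two-thirds down:
x = 2 × 4320/3 ≈ 2880; y = 2 × 4272/3 ≈ 2848.

x = 2880 px, y = 2848 px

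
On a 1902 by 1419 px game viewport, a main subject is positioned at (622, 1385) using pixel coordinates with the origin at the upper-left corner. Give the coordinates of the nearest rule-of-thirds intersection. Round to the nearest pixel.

(634, 946)

Third lines: x ∈ {634, 1268}, y ∈ {473, 946}.
622 is closer to x = 634; 1385 is closer to y = 946.
So the nearest intersection is the lower-left power point.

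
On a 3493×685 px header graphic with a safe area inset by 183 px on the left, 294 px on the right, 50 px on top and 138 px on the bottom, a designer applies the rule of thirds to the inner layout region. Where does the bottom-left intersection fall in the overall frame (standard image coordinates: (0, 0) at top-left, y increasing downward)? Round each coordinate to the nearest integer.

Content width = 3493 − 183 − 294 = 3016 px; content height = 685 − 50 − 138 = 497 px.
Bottom-left is one-third across and two-thirds down within the inner layout region.
x = 183 + 1 × 3016/3 = 183 + 1005.33 ≈ 1188
y = 50 + 2 × 497/3 = 50 + 331.33 ≈ 381

x = 1188 px, y = 381 px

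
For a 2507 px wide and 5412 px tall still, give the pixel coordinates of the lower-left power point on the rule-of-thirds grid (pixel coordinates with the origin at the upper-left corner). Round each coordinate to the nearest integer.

(836, 3608)

The lower-left point sits one-third of the way across and two-thirds of the way down.
x = 1 × 2507/3 ≈ 836; y = 2 × 5412/3 ≈ 3608.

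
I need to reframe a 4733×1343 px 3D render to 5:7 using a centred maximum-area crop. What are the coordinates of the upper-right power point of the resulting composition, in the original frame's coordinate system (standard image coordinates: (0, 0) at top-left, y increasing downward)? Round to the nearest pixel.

x = 2526 px, y = 448 px

4733/1343 > 5/7, so the 5:7 crop keeps the full height 1343 and trims width to 1343 × 5/7 = 959.29 px.
Left offset = (4733 − 959.29)/2 = 1886.86 px; top offset = 0.
Upper-right is two-thirds across and one-third down within the crop:
x = 1886.86 + 2 × 959.29/3 ≈ 2526; y = 0.00 + 1 × 1343.00/3 ≈ 448.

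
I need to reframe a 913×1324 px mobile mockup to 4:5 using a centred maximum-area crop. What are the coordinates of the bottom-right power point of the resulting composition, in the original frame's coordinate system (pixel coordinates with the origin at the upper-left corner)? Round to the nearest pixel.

913/1324 < 4/5, so the 4:5 crop keeps the full width 913 and trims height to 913 × 5/4 = 1141.25 px.
Top offset = (1324 − 1141.25)/2 = 91.38 px; left offset = 0.
Bottom-right is two-thirds across and two-thirds down within the crop:
x = 0.00 + 2 × 913.00/3 ≈ 609; y = 91.38 + 2 × 1141.25/3 ≈ 852.

x = 609 px, y = 852 px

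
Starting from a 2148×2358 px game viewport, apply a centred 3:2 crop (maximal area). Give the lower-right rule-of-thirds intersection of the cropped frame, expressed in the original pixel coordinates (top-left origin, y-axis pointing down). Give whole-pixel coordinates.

x = 1432 px, y = 1418 px

2148/2358 < 3/2, so the 3:2 crop keeps the full width 2148 and trims height to 2148 × 2/3 = 1432.00 px.
Top offset = (2358 − 1432.00)/2 = 463.00 px; left offset = 0.
Lower-right is two-thirds across and two-thirds down within the crop:
x = 0.00 + 2 × 2148.00/3 ≈ 1432; y = 463.00 + 2 × 1432.00/3 ≈ 1418.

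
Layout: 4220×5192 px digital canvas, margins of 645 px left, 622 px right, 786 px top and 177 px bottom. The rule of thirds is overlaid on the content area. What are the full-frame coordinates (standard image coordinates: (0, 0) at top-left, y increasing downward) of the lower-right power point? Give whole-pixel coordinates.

x = 2614 px, y = 3605 px

Content width = 4220 − 645 − 622 = 2953 px; content height = 5192 − 786 − 177 = 4229 px.
Lower-right is two-thirds across and two-thirds down within the content area.
x = 645 + 2 × 2953/3 = 645 + 1968.67 ≈ 2614
y = 786 + 2 × 4229/3 = 786 + 2819.33 ≈ 3605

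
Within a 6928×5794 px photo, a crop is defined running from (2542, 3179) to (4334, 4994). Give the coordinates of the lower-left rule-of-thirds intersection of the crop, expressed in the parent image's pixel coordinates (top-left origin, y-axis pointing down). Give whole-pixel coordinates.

Crop width = 4334 − 2542 = 1792 px; one third is 597.33 px.
Crop height = 4994 − 3179 = 1815 px; one third is 605.00 px.
The lower-left point is one-third across and two-thirds down within the crop:
x = 2542 + 1 × 597.33 ≈ 3139; y = 3179 + 2 × 605.00 ≈ 4389.

x = 3139 px, y = 4389 px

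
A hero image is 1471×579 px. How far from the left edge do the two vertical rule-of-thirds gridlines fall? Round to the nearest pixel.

x = 490 px and x = 981 px

1471 / 3 = 490.33, so the vertical lines sit at one and two thirds of 1471.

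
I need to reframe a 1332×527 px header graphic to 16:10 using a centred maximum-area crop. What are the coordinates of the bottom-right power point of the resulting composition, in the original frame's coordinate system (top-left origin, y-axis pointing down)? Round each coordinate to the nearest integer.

1332/527 > 16/10, so the 16:10 crop keeps the full height 527 and trims width to 527 × 16/10 = 843.20 px.
Left offset = (1332 − 843.20)/2 = 244.40 px; top offset = 0.
Bottom-right is two-thirds across and two-thirds down within the crop:
x = 244.40 + 2 × 843.20/3 ≈ 807; y = 0.00 + 2 × 527.00/3 ≈ 351.

(807, 351)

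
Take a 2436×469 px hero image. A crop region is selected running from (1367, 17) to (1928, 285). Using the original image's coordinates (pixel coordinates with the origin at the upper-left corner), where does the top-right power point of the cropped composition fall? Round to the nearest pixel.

Crop width = 1928 − 1367 = 561 px; one third is 187.00 px.
Crop height = 285 − 17 = 268 px; one third is 89.33 px.
The top-right point is two-thirds across and one-third down within the crop:
x = 1367 + 2 × 187.00 ≈ 1741; y = 17 + 1 × 89.33 ≈ 106.

(1741, 106)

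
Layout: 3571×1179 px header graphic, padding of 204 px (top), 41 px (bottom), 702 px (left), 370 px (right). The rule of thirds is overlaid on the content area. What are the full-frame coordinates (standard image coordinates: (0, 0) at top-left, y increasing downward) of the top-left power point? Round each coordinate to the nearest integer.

x = 1535 px, y = 515 px

Content width = 3571 − 702 − 370 = 2499 px; content height = 1179 − 204 − 41 = 934 px.
Top-left is one-third across and one-third down within the content area.
x = 702 + 1 × 2499/3 = 702 + 833.00 ≈ 1535
y = 204 + 1 × 934/3 = 204 + 311.33 ≈ 515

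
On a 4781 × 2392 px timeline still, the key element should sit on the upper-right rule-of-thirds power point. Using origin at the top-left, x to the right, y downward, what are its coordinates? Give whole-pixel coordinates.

x = 3187 px, y = 797 px

The upper-right point sits two-thirds of the way across and one-third of the way down.
x = 2 × 4781/3 ≈ 3187; y = 1 × 2392/3 ≈ 797.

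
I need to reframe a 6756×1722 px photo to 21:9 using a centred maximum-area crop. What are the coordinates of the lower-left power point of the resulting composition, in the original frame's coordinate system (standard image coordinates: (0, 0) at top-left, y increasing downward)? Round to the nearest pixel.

6756/1722 > 21/9, so the 21:9 crop keeps the full height 1722 and trims width to 1722 × 21/9 = 4018.00 px.
Left offset = (6756 − 4018.00)/2 = 1369.00 px; top offset = 0.
Lower-left is one-third across and two-thirds down within the crop:
x = 1369.00 + 1 × 4018.00/3 ≈ 2708; y = 0.00 + 2 × 1722.00/3 ≈ 1148.

(2708, 1148)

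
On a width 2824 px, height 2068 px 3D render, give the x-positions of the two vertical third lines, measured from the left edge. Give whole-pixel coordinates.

2824 / 3 = 941.33, so the vertical lines sit at one and two thirds of 2824.

941 px and 1883 px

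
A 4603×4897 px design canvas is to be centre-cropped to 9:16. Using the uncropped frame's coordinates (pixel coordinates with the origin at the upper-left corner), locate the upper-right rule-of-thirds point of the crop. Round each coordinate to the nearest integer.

x = 2761 px, y = 1632 px

4603/4897 > 9/16, so the 9:16 crop keeps the full height 4897 and trims width to 4897 × 9/16 = 2754.56 px.
Left offset = (4603 − 2754.56)/2 = 924.22 px; top offset = 0.
Upper-right is two-thirds across and one-third down within the crop:
x = 924.22 + 2 × 2754.56/3 ≈ 2761; y = 0.00 + 1 × 4897.00/3 ≈ 1632.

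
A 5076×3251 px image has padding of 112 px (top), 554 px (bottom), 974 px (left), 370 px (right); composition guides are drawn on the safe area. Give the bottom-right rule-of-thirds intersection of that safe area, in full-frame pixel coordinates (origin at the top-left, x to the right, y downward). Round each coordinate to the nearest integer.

Content width = 5076 − 974 − 370 = 3732 px; content height = 3251 − 112 − 554 = 2585 px.
Bottom-right is two-thirds across and two-thirds down within the safe area.
x = 974 + 2 × 3732/3 = 974 + 2488.00 ≈ 3462
y = 112 + 2 × 2585/3 = 112 + 1723.33 ≈ 1835

(3462, 1835)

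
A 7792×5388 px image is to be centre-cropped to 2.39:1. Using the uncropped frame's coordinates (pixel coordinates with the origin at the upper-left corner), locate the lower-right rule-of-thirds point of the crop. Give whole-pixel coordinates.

x = 5195 px, y = 3237 px

7792/5388 < 2.39/1, so the 2.39:1 crop keeps the full width 7792 and trims height to 7792 × 1/2.39 = 3260.25 px.
Top offset = (5388 − 3260.25)/2 = 1063.87 px; left offset = 0.
Lower-right is two-thirds across and two-thirds down within the crop:
x = 0.00 + 2 × 7792.00/3 ≈ 5195; y = 1063.87 + 2 × 3260.25/3 ≈ 3237.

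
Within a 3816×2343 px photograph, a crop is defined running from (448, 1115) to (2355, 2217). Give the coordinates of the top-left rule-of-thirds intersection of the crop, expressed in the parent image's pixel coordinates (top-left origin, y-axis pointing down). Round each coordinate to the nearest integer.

Crop width = 2355 − 448 = 1907 px; one third is 635.67 px.
Crop height = 2217 − 1115 = 1102 px; one third is 367.33 px.
The top-left point is one-third across and one-third down within the crop:
x = 448 + 1 × 635.67 ≈ 1084; y = 1115 + 1 × 367.33 ≈ 1482.

(1084, 1482)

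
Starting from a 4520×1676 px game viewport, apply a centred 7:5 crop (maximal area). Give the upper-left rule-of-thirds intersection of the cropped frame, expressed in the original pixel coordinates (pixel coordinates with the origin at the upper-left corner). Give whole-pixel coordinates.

(1869, 559)

4520/1676 > 7/5, so the 7:5 crop keeps the full height 1676 and trims width to 1676 × 7/5 = 2346.40 px.
Left offset = (4520 − 2346.40)/2 = 1086.80 px; top offset = 0.
Upper-left is one-third across and one-third down within the crop:
x = 1086.80 + 1 × 2346.40/3 ≈ 1869; y = 0.00 + 1 × 1676.00/3 ≈ 559.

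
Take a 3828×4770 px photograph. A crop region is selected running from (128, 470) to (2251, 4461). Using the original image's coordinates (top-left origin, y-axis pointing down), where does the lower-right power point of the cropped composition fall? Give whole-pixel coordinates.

Crop width = 2251 − 128 = 2123 px; one third is 707.67 px.
Crop height = 4461 − 470 = 3991 px; one third is 1330.33 px.
The lower-right point is two-thirds across and two-thirds down within the crop:
x = 128 + 2 × 707.67 ≈ 1543; y = 470 + 2 × 1330.33 ≈ 3131.

(1543, 3131)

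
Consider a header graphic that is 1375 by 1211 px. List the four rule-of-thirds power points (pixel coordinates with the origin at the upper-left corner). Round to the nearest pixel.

One third of 1375 is 458.33; one third of 1211 is 403.67.
Vertical third lines at x = 458 and x = 917; horizontal third lines at y = 404 and y = 807.

(458, 404), (917, 404), (458, 807), (917, 807)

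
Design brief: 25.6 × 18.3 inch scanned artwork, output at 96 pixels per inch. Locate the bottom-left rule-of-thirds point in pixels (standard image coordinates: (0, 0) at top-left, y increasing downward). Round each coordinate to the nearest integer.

(819, 1171)

In pixels the canvas is 25.6 × 96 = 2457.6 wide and 18.3 × 96 = 1756.8 tall.
The bottom-left point is one-third across and two-thirds down:
x = 1 × 2457.6/3 ≈ 819; y = 2 × 1756.8/3 ≈ 1171.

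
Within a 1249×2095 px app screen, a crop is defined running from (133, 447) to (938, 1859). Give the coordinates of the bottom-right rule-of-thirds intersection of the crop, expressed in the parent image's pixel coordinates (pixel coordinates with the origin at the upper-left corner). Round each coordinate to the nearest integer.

Crop width = 938 − 133 = 805 px; one third is 268.33 px.
Crop height = 1859 − 447 = 1412 px; one third is 470.67 px.
The bottom-right point is two-thirds across and two-thirds down within the crop:
x = 133 + 2 × 268.33 ≈ 670; y = 447 + 2 × 470.67 ≈ 1388.

x = 670 px, y = 1388 px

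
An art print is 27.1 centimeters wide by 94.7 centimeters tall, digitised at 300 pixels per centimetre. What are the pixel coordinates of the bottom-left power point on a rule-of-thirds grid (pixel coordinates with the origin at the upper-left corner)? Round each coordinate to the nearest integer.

In pixels the canvas is 27.1 × 300 = 8130 wide and 94.7 × 300 = 28410 tall.
The bottom-left point is one-third across and two-thirds down:
x = 1 × 8130/3 ≈ 2710; y = 2 × 28410/3 ≈ 18940.

x = 2710 px, y = 18940 px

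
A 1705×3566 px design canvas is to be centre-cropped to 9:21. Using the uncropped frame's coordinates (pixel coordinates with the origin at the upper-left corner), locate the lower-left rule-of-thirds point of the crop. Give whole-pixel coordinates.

1705/3566 > 9/21, so the 9:21 crop keeps the full height 3566 and trims width to 3566 × 9/21 = 1528.29 px.
Left offset = (1705 − 1528.29)/2 = 88.36 px; top offset = 0.
Lower-left is one-third across and two-thirds down within the crop:
x = 88.36 + 1 × 1528.29/3 ≈ 598; y = 0.00 + 2 × 3566.00/3 ≈ 2377.

(598, 2377)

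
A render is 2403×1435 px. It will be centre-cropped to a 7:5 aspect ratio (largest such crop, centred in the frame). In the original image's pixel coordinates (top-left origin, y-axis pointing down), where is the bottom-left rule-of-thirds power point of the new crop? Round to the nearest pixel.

(867, 957)

2403/1435 > 7/5, so the 7:5 crop keeps the full height 1435 and trims width to 1435 × 7/5 = 2009.00 px.
Left offset = (2403 − 2009.00)/2 = 197.00 px; top offset = 0.
Bottom-left is one-third across and two-thirds down within the crop:
x = 197.00 + 1 × 2009.00/3 ≈ 867; y = 0.00 + 2 × 1435.00/3 ≈ 957.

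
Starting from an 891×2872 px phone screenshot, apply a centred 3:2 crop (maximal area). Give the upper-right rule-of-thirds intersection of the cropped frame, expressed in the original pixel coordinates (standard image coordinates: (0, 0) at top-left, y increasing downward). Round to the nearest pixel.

(594, 1337)

891/2872 < 3/2, so the 3:2 crop keeps the full width 891 and trims height to 891 × 2/3 = 594.00 px.
Top offset = (2872 − 594.00)/2 = 1139.00 px; left offset = 0.
Upper-right is two-thirds across and one-third down within the crop:
x = 0.00 + 2 × 891.00/3 ≈ 594; y = 1139.00 + 1 × 594.00/3 ≈ 1337.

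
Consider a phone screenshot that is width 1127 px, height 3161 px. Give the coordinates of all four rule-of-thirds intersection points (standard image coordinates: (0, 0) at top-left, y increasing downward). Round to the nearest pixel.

(376, 1054), (751, 1054), (376, 2107), (751, 2107)

One third of 1127 is 375.67; one third of 3161 is 1053.67.
Vertical third lines at x = 376 and x = 751; horizontal third lines at y = 1054 and y = 2107.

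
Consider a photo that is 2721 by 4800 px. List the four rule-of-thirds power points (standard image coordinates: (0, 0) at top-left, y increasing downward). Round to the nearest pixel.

(907, 1600), (1814, 1600), (907, 3200), (1814, 3200)

One third of 2721 is 907; one third of 4800 is 1600.
Vertical third lines at x = 907 and x = 1814; horizontal third lines at y = 1600 and y = 3200.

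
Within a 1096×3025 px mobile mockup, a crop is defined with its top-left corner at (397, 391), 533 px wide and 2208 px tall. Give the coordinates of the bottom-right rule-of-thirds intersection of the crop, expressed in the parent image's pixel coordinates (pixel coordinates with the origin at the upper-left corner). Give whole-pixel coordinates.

One third of the crop width 533 is 177.67 px.
One third of the crop height 2208 is 736.00 px.
The bottom-right point is two-thirds across and two-thirds down within the crop:
x = 397 + 2 × 177.67 ≈ 752; y = 391 + 2 × 736.00 ≈ 1863.

x = 752 px, y = 1863 px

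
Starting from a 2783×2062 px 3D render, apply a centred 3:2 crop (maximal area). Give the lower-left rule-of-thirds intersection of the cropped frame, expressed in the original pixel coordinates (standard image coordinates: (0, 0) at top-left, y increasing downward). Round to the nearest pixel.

2783/2062 < 3/2, so the 3:2 crop keeps the full width 2783 and trims height to 2783 × 2/3 = 1855.33 px.
Top offset = (2062 − 1855.33)/2 = 103.33 px; left offset = 0.
Lower-left is one-third across and two-thirds down within the crop:
x = 0.00 + 1 × 2783.00/3 ≈ 928; y = 103.33 + 2 × 1855.33/3 ≈ 1340.

x = 928 px, y = 1340 px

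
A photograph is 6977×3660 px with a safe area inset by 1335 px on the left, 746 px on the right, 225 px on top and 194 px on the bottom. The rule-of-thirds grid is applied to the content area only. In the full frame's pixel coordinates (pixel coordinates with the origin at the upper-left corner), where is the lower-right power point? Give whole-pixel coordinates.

x = 4599 px, y = 2386 px

Content width = 6977 − 1335 − 746 = 4896 px; content height = 3660 − 225 − 194 = 3241 px.
Lower-right is two-thirds across and two-thirds down within the content area.
x = 1335 + 2 × 4896/3 = 1335 + 3264.00 ≈ 4599
y = 225 + 2 × 3241/3 = 225 + 2160.67 ≈ 2386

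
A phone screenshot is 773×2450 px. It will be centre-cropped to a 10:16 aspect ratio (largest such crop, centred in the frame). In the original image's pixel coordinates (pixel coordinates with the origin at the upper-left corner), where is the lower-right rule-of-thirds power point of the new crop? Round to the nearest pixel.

773/2450 < 10/16, so the 10:16 crop keeps the full width 773 and trims height to 773 × 16/10 = 1236.80 px.
Top offset = (2450 − 1236.80)/2 = 606.60 px; left offset = 0.
Lower-right is two-thirds across and two-thirds down within the crop:
x = 0.00 + 2 × 773.00/3 ≈ 515; y = 606.60 + 2 × 1236.80/3 ≈ 1431.

x = 515 px, y = 1431 px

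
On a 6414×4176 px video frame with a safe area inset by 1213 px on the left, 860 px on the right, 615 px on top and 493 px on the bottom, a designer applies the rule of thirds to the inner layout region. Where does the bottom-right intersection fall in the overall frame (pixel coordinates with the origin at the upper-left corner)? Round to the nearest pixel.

x = 4107 px, y = 2660 px

Content width = 6414 − 1213 − 860 = 4341 px; content height = 4176 − 615 − 493 = 3068 px.
Bottom-right is two-thirds across and two-thirds down within the inner layout region.
x = 1213 + 2 × 4341/3 = 1213 + 2894.00 ≈ 4107
y = 615 + 2 × 3068/3 = 615 + 2045.33 ≈ 2660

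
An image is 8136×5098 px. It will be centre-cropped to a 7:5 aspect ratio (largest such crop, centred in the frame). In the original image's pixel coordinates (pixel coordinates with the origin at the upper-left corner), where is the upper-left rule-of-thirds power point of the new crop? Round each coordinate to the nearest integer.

8136/5098 > 7/5, so the 7:5 crop keeps the full height 5098 and trims width to 5098 × 7/5 = 7137.20 px.
Left offset = (8136 − 7137.20)/2 = 499.40 px; top offset = 0.
Upper-left is one-third across and one-third down within the crop:
x = 499.40 + 1 × 7137.20/3 ≈ 2878; y = 0.00 + 1 × 5098.00/3 ≈ 1699.

(2878, 1699)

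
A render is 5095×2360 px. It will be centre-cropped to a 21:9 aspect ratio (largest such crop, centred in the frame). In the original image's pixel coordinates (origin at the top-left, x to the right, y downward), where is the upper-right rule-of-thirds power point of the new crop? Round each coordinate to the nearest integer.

5095/2360 < 21/9, so the 21:9 crop keeps the full width 5095 and trims height to 5095 × 9/21 = 2183.57 px.
Top offset = (2360 − 2183.57)/2 = 88.21 px; left offset = 0.
Upper-right is two-thirds across and one-third down within the crop:
x = 0.00 + 2 × 5095.00/3 ≈ 3397; y = 88.21 + 1 × 2183.57/3 ≈ 816.

x = 3397 px, y = 816 px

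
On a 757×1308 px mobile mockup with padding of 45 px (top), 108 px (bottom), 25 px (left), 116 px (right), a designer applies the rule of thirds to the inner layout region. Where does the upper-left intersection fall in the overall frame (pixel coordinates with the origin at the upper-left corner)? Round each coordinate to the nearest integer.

Content width = 757 − 25 − 116 = 616 px; content height = 1308 − 45 − 108 = 1155 px.
Upper-left is one-third across and one-third down within the inner layout region.
x = 25 + 1 × 616/3 = 25 + 205.33 ≈ 230
y = 45 + 1 × 1155/3 = 45 + 385.00 ≈ 430

(230, 430)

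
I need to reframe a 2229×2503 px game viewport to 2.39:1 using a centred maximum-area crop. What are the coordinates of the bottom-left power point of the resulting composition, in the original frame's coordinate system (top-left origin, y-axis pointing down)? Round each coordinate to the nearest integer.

2229/2503 < 2.39/1, so the 2.39:1 crop keeps the full width 2229 and trims height to 2229 × 1/2.39 = 932.64 px.
Top offset = (2503 − 932.64)/2 = 785.18 px; left offset = 0.
Bottom-left is one-third across and two-thirds down within the crop:
x = 0.00 + 1 × 2229.00/3 ≈ 743; y = 785.18 + 2 × 932.64/3 ≈ 1407.

(743, 1407)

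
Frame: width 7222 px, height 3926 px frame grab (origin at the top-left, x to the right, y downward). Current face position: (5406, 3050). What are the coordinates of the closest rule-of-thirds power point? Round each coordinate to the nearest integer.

x = 4815 px, y = 2617 px

Third lines: x ∈ {2407, 4815}, y ∈ {1309, 2617}.
5406 is closer to x = 4815; 3050 is closer to y = 2617.
So the nearest intersection is the lower-right power point.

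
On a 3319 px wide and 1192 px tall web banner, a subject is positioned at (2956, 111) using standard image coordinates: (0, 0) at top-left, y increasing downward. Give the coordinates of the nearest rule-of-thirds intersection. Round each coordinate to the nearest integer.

(2213, 397)

Third lines: x ∈ {1106, 2213}, y ∈ {397, 795}.
2956 is closer to x = 2213; 111 is closer to y = 397.
So the nearest intersection is the upper-right power point.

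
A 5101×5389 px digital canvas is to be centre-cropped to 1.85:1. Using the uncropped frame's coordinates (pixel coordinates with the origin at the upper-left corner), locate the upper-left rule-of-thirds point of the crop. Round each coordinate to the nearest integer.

5101/5389 < 1.85/1, so the 1.85:1 crop keeps the full width 5101 and trims height to 5101 × 1/1.85 = 2757.30 px.
Top offset = (5389 − 2757.30)/2 = 1315.85 px; left offset = 0.
Upper-left is one-third across and one-third down within the crop:
x = 0.00 + 1 × 5101.00/3 ≈ 1700; y = 1315.85 + 1 × 2757.30/3 ≈ 2235.

x = 1700 px, y = 2235 px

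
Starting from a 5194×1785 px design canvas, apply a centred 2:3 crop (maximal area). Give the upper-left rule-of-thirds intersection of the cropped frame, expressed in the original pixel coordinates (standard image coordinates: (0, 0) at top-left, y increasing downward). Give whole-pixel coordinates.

(2399, 595)

5194/1785 > 2/3, so the 2:3 crop keeps the full height 1785 and trims width to 1785 × 2/3 = 1190.00 px.
Left offset = (5194 − 1190.00)/2 = 2002.00 px; top offset = 0.
Upper-left is one-third across and one-third down within the crop:
x = 2002.00 + 1 × 1190.00/3 ≈ 2399; y = 0.00 + 1 × 1785.00/3 ≈ 595.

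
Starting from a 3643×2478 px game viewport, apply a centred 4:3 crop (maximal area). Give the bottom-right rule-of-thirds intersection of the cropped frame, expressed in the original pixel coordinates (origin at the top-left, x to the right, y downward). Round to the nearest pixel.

x = 2372 px, y = 1652 px

3643/2478 > 4/3, so the 4:3 crop keeps the full height 2478 and trims width to 2478 × 4/3 = 3304.00 px.
Left offset = (3643 − 3304.00)/2 = 169.50 px; top offset = 0.
Bottom-right is two-thirds across and two-thirds down within the crop:
x = 169.50 + 2 × 3304.00/3 ≈ 2372; y = 0.00 + 2 × 2478.00/3 ≈ 1652.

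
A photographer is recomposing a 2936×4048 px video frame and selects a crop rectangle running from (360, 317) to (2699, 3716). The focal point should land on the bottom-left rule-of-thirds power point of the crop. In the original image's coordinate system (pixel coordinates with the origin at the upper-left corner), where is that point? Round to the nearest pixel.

Crop width = 2699 − 360 = 2339 px; one third is 779.67 px.
Crop height = 3716 − 317 = 3399 px; one third is 1133.00 px.
The bottom-left point is one-third across and two-thirds down within the crop:
x = 360 + 1 × 779.67 ≈ 1140; y = 317 + 2 × 1133.00 ≈ 2583.

x = 1140 px, y = 2583 px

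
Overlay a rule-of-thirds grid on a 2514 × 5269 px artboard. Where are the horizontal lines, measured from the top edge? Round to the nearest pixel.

5269 / 3 = 1756.33, so the horizontal lines sit at one and two thirds of 5269.

1756 px and 3513 px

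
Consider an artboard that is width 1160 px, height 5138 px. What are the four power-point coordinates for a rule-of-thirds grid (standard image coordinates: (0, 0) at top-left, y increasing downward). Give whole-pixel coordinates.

One third of 1160 is 386.67; one third of 5138 is 1712.67.
Vertical third lines at x = 387 and x = 773; horizontal third lines at y = 1713 and y = 3425.

(387, 1713), (773, 1713), (387, 3425), (773, 3425)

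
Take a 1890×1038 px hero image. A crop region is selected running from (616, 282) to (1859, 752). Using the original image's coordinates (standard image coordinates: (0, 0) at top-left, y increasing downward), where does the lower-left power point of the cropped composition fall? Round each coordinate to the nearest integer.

Crop width = 1859 − 616 = 1243 px; one third is 414.33 px.
Crop height = 752 − 282 = 470 px; one third is 156.67 px.
The lower-left point is one-third across and two-thirds down within the crop:
x = 616 + 1 × 414.33 ≈ 1030; y = 282 + 2 × 156.67 ≈ 595.

x = 1030 px, y = 595 px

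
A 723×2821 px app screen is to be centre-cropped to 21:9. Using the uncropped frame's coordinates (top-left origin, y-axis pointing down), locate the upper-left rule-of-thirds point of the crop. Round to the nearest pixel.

(241, 1359)

723/2821 < 21/9, so the 21:9 crop keeps the full width 723 and trims height to 723 × 9/21 = 309.86 px.
Top offset = (2821 − 309.86)/2 = 1255.57 px; left offset = 0.
Upper-left is one-third across and one-third down within the crop:
x = 0.00 + 1 × 723.00/3 ≈ 241; y = 1255.57 + 1 × 309.86/3 ≈ 1359.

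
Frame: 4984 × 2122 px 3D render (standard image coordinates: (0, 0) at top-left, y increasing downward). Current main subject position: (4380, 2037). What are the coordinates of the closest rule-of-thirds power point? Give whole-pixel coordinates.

x = 3323 px, y = 1415 px

Third lines: x ∈ {1661, 3323}, y ∈ {707, 1415}.
4380 is closer to x = 3323; 2037 is closer to y = 1415.
So the nearest intersection is the lower-right power point.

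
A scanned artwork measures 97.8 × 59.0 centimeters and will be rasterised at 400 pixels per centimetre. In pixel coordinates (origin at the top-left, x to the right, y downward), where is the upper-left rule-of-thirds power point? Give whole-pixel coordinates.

In pixels the canvas is 97.8 × 400 = 39120 wide and 59.0 × 400 = 23600 tall.
The upper-left point is one-third across and one-third down:
x = 1 × 39120/3 ≈ 13040; y = 1 × 23600/3 ≈ 7867.

(13040, 7867)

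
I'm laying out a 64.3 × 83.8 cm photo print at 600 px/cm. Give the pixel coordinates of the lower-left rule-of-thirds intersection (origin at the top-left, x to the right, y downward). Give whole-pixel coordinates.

In pixels the canvas is 64.3 × 600 = 38580 wide and 83.8 × 600 = 50280 tall.
The lower-left point is one-third across and two-thirds down:
x = 1 × 38580/3 ≈ 12860; y = 2 × 50280/3 ≈ 33520.

x = 12860 px, y = 33520 px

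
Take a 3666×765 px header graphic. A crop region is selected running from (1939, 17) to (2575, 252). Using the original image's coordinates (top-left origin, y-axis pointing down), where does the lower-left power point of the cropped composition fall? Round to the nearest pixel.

x = 2151 px, y = 174 px

Crop width = 2575 − 1939 = 636 px; one third is 212.00 px.
Crop height = 252 − 17 = 235 px; one third is 78.33 px.
The lower-left point is one-third across and two-thirds down within the crop:
x = 1939 + 1 × 212.00 ≈ 2151; y = 17 + 2 × 78.33 ≈ 174.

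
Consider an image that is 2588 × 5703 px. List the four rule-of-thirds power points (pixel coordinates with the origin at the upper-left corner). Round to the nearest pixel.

One third of 2588 is 862.67; one third of 5703 is 1901.
Vertical third lines at x = 863 and x = 1725; horizontal third lines at y = 1901 and y = 3802.

(863, 1901), (1725, 1901), (863, 3802), (1725, 3802)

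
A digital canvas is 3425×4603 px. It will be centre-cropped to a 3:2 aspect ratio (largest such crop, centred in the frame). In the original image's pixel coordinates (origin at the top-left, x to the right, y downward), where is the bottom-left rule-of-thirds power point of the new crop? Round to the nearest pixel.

3425/4603 < 3/2, so the 3:2 crop keeps the full width 3425 and trims height to 3425 × 2/3 = 2283.33 px.
Top offset = (4603 − 2283.33)/2 = 1159.83 px; left offset = 0.
Bottom-left is one-third across and two-thirds down within the crop:
x = 0.00 + 1 × 3425.00/3 ≈ 1142; y = 1159.83 + 2 × 2283.33/3 ≈ 2682.

x = 1142 px, y = 2682 px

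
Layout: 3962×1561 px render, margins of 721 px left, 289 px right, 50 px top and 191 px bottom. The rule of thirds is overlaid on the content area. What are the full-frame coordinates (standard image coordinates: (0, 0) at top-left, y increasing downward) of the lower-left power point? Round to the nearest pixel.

(1705, 930)

Content width = 3962 − 721 − 289 = 2952 px; content height = 1561 − 50 − 191 = 1320 px.
Lower-left is one-third across and two-thirds down within the content area.
x = 721 + 1 × 2952/3 = 721 + 984.00 ≈ 1705
y = 50 + 2 × 1320/3 = 50 + 880.00 ≈ 930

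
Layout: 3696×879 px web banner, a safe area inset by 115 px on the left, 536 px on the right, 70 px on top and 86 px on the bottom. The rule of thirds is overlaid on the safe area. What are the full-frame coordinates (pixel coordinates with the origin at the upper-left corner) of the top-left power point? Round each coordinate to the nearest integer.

Content width = 3696 − 115 − 536 = 3045 px; content height = 879 − 70 − 86 = 723 px.
Top-left is one-third across and one-third down within the safe area.
x = 115 + 1 × 3045/3 = 115 + 1015.00 ≈ 1130
y = 70 + 1 × 723/3 = 70 + 241.00 ≈ 311

(1130, 311)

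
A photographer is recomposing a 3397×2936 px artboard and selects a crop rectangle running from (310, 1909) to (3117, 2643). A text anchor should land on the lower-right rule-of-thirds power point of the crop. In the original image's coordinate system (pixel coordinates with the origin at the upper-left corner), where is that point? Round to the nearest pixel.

Crop width = 3117 − 310 = 2807 px; one third is 935.67 px.
Crop height = 2643 − 1909 = 734 px; one third is 244.67 px.
The lower-right point is two-thirds across and two-thirds down within the crop:
x = 310 + 2 × 935.67 ≈ 2181; y = 1909 + 2 × 244.67 ≈ 2398.

x = 2181 px, y = 2398 px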